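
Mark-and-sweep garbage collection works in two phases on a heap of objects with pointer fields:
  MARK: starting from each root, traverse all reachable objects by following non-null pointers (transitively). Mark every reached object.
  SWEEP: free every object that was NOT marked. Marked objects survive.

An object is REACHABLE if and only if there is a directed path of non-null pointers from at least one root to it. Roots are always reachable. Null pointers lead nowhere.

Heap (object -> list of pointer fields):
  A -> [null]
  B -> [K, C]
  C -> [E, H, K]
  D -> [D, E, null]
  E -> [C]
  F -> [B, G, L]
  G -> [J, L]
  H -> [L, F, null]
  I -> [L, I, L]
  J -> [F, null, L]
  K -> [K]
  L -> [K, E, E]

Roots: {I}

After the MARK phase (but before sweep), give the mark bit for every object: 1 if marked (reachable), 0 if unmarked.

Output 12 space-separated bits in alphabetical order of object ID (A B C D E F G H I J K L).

Roots: I
Mark I: refs=L I L, marked=I
Mark L: refs=K E E, marked=I L
Mark K: refs=K, marked=I K L
Mark E: refs=C, marked=E I K L
Mark C: refs=E H K, marked=C E I K L
Mark H: refs=L F null, marked=C E H I K L
Mark F: refs=B G L, marked=C E F H I K L
Mark B: refs=K C, marked=B C E F H I K L
Mark G: refs=J L, marked=B C E F G H I K L
Mark J: refs=F null L, marked=B C E F G H I J K L
Unmarked (collected): A D

Answer: 0 1 1 0 1 1 1 1 1 1 1 1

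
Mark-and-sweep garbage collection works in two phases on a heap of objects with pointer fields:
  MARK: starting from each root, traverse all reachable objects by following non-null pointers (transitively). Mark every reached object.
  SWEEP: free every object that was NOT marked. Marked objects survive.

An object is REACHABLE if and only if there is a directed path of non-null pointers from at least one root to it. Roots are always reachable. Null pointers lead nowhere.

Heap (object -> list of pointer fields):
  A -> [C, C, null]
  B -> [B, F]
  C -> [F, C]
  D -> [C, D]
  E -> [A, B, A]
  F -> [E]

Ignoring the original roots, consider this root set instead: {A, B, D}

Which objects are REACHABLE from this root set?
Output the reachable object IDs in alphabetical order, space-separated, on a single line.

Roots: A B D
Mark A: refs=C C null, marked=A
Mark B: refs=B F, marked=A B
Mark D: refs=C D, marked=A B D
Mark C: refs=F C, marked=A B C D
Mark F: refs=E, marked=A B C D F
Mark E: refs=A B A, marked=A B C D E F
Unmarked (collected): (none)

Answer: A B C D E F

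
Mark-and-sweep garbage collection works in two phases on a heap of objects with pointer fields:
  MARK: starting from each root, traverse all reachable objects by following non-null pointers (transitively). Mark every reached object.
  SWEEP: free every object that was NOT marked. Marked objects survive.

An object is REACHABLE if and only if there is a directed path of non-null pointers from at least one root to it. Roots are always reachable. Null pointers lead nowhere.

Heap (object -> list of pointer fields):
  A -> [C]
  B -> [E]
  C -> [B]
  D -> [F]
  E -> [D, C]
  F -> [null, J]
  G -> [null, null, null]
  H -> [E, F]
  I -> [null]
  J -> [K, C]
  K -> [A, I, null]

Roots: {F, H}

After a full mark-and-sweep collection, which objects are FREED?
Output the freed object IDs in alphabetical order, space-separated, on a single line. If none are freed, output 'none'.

Answer: G

Derivation:
Roots: F H
Mark F: refs=null J, marked=F
Mark H: refs=E F, marked=F H
Mark J: refs=K C, marked=F H J
Mark E: refs=D C, marked=E F H J
Mark K: refs=A I null, marked=E F H J K
Mark C: refs=B, marked=C E F H J K
Mark D: refs=F, marked=C D E F H J K
Mark A: refs=C, marked=A C D E F H J K
Mark I: refs=null, marked=A C D E F H I J K
Mark B: refs=E, marked=A B C D E F H I J K
Unmarked (collected): G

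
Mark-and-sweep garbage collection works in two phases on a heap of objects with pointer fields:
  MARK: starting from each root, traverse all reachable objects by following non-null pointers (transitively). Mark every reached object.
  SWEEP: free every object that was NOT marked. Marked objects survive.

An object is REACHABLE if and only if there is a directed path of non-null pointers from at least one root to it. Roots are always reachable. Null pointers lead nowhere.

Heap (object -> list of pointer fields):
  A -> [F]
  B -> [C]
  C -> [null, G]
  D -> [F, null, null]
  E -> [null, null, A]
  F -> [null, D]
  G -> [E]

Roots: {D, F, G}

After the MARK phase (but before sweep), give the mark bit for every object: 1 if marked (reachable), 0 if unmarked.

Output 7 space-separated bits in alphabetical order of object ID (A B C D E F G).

Roots: D F G
Mark D: refs=F null null, marked=D
Mark F: refs=null D, marked=D F
Mark G: refs=E, marked=D F G
Mark E: refs=null null A, marked=D E F G
Mark A: refs=F, marked=A D E F G
Unmarked (collected): B C

Answer: 1 0 0 1 1 1 1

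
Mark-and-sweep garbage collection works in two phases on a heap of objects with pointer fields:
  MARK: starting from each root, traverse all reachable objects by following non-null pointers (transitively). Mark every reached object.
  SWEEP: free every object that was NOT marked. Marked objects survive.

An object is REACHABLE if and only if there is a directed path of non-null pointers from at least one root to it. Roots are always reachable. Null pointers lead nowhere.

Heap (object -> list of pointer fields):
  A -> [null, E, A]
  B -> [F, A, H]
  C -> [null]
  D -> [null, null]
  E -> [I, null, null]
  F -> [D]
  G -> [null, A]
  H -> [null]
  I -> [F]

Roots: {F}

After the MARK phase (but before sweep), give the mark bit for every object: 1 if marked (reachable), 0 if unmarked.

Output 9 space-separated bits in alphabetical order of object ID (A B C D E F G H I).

Answer: 0 0 0 1 0 1 0 0 0

Derivation:
Roots: F
Mark F: refs=D, marked=F
Mark D: refs=null null, marked=D F
Unmarked (collected): A B C E G H I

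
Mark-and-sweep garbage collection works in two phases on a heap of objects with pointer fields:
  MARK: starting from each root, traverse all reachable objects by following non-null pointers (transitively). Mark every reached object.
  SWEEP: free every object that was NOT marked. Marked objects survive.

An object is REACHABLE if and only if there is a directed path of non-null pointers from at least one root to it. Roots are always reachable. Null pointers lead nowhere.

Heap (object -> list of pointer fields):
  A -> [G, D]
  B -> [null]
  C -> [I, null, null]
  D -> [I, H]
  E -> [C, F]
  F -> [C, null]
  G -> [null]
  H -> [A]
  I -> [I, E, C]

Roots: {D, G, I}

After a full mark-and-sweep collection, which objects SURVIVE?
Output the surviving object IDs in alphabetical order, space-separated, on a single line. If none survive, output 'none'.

Answer: A C D E F G H I

Derivation:
Roots: D G I
Mark D: refs=I H, marked=D
Mark G: refs=null, marked=D G
Mark I: refs=I E C, marked=D G I
Mark H: refs=A, marked=D G H I
Mark E: refs=C F, marked=D E G H I
Mark C: refs=I null null, marked=C D E G H I
Mark A: refs=G D, marked=A C D E G H I
Mark F: refs=C null, marked=A C D E F G H I
Unmarked (collected): B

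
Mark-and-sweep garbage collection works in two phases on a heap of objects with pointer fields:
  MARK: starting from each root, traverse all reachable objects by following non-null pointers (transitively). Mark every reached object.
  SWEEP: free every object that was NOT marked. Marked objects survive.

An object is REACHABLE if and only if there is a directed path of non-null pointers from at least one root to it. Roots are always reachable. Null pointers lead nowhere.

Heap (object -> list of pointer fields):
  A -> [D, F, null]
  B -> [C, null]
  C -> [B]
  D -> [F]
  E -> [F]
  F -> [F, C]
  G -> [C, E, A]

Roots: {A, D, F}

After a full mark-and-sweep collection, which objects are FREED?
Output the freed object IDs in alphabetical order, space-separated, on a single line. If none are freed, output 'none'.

Answer: E G

Derivation:
Roots: A D F
Mark A: refs=D F null, marked=A
Mark D: refs=F, marked=A D
Mark F: refs=F C, marked=A D F
Mark C: refs=B, marked=A C D F
Mark B: refs=C null, marked=A B C D F
Unmarked (collected): E G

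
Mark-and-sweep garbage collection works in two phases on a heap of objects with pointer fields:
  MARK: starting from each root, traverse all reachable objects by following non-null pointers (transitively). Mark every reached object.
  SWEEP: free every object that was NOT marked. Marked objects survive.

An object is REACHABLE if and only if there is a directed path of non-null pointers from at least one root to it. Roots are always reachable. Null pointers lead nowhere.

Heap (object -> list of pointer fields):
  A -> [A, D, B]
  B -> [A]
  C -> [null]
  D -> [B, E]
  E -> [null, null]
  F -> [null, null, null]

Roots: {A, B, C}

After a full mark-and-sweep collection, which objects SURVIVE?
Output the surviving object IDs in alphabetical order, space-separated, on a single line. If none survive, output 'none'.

Answer: A B C D E

Derivation:
Roots: A B C
Mark A: refs=A D B, marked=A
Mark B: refs=A, marked=A B
Mark C: refs=null, marked=A B C
Mark D: refs=B E, marked=A B C D
Mark E: refs=null null, marked=A B C D E
Unmarked (collected): F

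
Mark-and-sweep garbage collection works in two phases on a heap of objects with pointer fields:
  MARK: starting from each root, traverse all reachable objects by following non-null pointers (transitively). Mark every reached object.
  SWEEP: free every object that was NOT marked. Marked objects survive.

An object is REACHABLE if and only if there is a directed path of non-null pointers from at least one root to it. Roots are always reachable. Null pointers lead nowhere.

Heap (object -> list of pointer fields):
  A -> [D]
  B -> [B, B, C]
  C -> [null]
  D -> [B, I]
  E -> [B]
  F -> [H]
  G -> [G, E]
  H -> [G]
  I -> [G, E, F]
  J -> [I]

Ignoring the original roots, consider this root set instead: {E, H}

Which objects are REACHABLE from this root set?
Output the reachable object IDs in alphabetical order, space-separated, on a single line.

Answer: B C E G H

Derivation:
Roots: E H
Mark E: refs=B, marked=E
Mark H: refs=G, marked=E H
Mark B: refs=B B C, marked=B E H
Mark G: refs=G E, marked=B E G H
Mark C: refs=null, marked=B C E G H
Unmarked (collected): A D F I J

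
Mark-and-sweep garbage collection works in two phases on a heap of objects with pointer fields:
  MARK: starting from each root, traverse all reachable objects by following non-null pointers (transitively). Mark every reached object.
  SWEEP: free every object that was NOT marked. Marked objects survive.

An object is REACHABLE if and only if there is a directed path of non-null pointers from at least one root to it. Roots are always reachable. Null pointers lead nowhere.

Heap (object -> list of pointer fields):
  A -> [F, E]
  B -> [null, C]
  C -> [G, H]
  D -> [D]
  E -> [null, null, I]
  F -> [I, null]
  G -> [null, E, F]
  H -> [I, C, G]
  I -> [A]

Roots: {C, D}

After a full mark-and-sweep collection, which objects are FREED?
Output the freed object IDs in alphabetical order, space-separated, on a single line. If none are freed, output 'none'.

Answer: B

Derivation:
Roots: C D
Mark C: refs=G H, marked=C
Mark D: refs=D, marked=C D
Mark G: refs=null E F, marked=C D G
Mark H: refs=I C G, marked=C D G H
Mark E: refs=null null I, marked=C D E G H
Mark F: refs=I null, marked=C D E F G H
Mark I: refs=A, marked=C D E F G H I
Mark A: refs=F E, marked=A C D E F G H I
Unmarked (collected): B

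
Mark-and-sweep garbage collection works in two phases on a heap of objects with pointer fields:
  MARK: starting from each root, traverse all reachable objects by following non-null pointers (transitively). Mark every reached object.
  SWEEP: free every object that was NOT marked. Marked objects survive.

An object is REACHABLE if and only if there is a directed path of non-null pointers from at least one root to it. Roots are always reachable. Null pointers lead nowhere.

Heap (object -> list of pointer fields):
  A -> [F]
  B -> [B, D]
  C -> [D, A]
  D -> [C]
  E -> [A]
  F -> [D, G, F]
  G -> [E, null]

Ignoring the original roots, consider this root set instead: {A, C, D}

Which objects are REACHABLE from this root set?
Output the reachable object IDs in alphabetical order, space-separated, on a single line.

Answer: A C D E F G

Derivation:
Roots: A C D
Mark A: refs=F, marked=A
Mark C: refs=D A, marked=A C
Mark D: refs=C, marked=A C D
Mark F: refs=D G F, marked=A C D F
Mark G: refs=E null, marked=A C D F G
Mark E: refs=A, marked=A C D E F G
Unmarked (collected): B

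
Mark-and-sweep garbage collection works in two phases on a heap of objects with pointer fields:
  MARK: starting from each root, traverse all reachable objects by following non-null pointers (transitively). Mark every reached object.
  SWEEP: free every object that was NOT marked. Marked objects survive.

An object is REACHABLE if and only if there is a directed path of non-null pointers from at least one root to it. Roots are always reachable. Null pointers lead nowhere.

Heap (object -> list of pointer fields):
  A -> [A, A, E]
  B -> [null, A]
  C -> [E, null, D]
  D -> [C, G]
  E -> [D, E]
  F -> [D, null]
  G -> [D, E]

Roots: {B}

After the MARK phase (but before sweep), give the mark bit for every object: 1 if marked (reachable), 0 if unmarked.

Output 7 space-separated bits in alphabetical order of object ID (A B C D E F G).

Answer: 1 1 1 1 1 0 1

Derivation:
Roots: B
Mark B: refs=null A, marked=B
Mark A: refs=A A E, marked=A B
Mark E: refs=D E, marked=A B E
Mark D: refs=C G, marked=A B D E
Mark C: refs=E null D, marked=A B C D E
Mark G: refs=D E, marked=A B C D E G
Unmarked (collected): F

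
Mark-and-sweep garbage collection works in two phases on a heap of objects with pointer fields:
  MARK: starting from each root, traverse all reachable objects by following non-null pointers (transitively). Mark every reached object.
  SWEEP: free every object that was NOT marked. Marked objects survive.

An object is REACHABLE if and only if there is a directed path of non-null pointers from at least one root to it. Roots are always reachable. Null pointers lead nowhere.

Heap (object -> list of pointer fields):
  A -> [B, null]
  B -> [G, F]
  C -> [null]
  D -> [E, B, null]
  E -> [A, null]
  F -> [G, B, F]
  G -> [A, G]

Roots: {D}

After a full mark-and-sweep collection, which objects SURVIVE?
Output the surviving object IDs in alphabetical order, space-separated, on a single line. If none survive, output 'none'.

Roots: D
Mark D: refs=E B null, marked=D
Mark E: refs=A null, marked=D E
Mark B: refs=G F, marked=B D E
Mark A: refs=B null, marked=A B D E
Mark G: refs=A G, marked=A B D E G
Mark F: refs=G B F, marked=A B D E F G
Unmarked (collected): C

Answer: A B D E F G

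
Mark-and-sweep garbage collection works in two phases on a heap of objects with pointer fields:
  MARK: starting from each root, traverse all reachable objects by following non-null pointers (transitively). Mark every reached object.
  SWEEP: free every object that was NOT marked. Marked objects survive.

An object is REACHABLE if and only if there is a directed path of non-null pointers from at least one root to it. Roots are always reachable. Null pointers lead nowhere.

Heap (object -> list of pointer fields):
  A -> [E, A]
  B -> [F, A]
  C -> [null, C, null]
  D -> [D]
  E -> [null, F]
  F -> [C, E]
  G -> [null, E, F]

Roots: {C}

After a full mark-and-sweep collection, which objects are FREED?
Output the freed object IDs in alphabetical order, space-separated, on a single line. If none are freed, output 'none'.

Roots: C
Mark C: refs=null C null, marked=C
Unmarked (collected): A B D E F G

Answer: A B D E F G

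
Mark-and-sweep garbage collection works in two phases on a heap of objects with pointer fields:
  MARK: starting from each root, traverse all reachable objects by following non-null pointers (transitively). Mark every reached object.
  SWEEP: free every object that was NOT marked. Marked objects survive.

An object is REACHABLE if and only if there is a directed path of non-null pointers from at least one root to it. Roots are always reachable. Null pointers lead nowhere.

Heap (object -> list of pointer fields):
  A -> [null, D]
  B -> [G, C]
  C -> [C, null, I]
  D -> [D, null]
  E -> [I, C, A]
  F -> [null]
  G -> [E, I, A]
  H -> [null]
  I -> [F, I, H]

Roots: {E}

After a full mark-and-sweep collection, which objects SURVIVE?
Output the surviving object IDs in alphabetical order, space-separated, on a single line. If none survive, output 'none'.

Answer: A C D E F H I

Derivation:
Roots: E
Mark E: refs=I C A, marked=E
Mark I: refs=F I H, marked=E I
Mark C: refs=C null I, marked=C E I
Mark A: refs=null D, marked=A C E I
Mark F: refs=null, marked=A C E F I
Mark H: refs=null, marked=A C E F H I
Mark D: refs=D null, marked=A C D E F H I
Unmarked (collected): B G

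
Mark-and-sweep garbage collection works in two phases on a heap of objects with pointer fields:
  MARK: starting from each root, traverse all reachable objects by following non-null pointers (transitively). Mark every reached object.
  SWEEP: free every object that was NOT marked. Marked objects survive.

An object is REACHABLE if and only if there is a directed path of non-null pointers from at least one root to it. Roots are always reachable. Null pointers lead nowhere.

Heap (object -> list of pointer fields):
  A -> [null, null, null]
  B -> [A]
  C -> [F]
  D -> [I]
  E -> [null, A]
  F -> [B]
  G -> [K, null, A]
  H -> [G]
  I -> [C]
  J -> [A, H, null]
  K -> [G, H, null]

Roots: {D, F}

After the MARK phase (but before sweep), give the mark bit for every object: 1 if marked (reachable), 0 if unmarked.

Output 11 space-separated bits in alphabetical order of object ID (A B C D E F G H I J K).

Answer: 1 1 1 1 0 1 0 0 1 0 0

Derivation:
Roots: D F
Mark D: refs=I, marked=D
Mark F: refs=B, marked=D F
Mark I: refs=C, marked=D F I
Mark B: refs=A, marked=B D F I
Mark C: refs=F, marked=B C D F I
Mark A: refs=null null null, marked=A B C D F I
Unmarked (collected): E G H J K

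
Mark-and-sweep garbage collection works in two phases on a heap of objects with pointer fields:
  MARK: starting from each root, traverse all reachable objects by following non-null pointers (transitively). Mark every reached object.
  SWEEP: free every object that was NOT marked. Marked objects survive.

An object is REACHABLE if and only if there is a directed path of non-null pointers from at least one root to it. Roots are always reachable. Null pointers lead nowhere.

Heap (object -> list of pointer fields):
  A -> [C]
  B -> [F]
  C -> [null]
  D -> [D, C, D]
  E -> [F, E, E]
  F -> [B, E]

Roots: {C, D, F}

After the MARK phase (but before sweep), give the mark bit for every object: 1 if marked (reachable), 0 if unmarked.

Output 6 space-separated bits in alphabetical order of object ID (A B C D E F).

Roots: C D F
Mark C: refs=null, marked=C
Mark D: refs=D C D, marked=C D
Mark F: refs=B E, marked=C D F
Mark B: refs=F, marked=B C D F
Mark E: refs=F E E, marked=B C D E F
Unmarked (collected): A

Answer: 0 1 1 1 1 1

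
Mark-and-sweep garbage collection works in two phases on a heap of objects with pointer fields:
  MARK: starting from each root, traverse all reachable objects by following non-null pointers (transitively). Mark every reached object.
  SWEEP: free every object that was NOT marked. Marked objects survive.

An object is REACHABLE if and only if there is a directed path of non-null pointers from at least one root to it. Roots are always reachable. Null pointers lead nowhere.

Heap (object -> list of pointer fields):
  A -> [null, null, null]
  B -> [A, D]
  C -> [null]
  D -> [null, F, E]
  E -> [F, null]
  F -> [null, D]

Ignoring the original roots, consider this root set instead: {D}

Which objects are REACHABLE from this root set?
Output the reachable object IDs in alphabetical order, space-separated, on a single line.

Answer: D E F

Derivation:
Roots: D
Mark D: refs=null F E, marked=D
Mark F: refs=null D, marked=D F
Mark E: refs=F null, marked=D E F
Unmarked (collected): A B C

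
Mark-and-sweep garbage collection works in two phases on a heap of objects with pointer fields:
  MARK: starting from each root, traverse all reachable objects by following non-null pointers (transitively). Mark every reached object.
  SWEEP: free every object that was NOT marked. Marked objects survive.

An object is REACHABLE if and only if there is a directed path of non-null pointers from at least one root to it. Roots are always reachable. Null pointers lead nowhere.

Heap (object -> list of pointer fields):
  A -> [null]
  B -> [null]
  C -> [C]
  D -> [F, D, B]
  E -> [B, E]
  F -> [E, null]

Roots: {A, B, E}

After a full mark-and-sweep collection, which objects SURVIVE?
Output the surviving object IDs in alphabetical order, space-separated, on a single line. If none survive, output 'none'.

Roots: A B E
Mark A: refs=null, marked=A
Mark B: refs=null, marked=A B
Mark E: refs=B E, marked=A B E
Unmarked (collected): C D F

Answer: A B E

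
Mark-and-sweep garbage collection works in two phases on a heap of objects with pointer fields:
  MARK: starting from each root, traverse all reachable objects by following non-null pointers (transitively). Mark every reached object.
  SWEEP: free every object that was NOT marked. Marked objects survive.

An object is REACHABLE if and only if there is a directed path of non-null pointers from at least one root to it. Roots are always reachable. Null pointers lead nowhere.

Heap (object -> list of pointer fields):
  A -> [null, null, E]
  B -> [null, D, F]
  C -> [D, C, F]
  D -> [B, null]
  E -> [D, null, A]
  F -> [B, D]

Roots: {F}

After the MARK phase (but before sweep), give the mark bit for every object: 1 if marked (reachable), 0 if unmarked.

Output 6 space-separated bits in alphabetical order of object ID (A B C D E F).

Answer: 0 1 0 1 0 1

Derivation:
Roots: F
Mark F: refs=B D, marked=F
Mark B: refs=null D F, marked=B F
Mark D: refs=B null, marked=B D F
Unmarked (collected): A C E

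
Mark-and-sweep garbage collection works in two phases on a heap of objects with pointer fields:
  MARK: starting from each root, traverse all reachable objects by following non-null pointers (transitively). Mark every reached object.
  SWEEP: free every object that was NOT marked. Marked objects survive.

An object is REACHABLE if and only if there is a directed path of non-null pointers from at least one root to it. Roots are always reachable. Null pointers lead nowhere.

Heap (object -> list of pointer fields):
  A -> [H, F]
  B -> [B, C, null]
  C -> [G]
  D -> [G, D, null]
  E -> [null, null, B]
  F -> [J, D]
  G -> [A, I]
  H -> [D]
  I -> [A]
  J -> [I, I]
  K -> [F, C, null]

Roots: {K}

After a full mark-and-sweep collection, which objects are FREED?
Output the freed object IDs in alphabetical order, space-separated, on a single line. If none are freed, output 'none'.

Roots: K
Mark K: refs=F C null, marked=K
Mark F: refs=J D, marked=F K
Mark C: refs=G, marked=C F K
Mark J: refs=I I, marked=C F J K
Mark D: refs=G D null, marked=C D F J K
Mark G: refs=A I, marked=C D F G J K
Mark I: refs=A, marked=C D F G I J K
Mark A: refs=H F, marked=A C D F G I J K
Mark H: refs=D, marked=A C D F G H I J K
Unmarked (collected): B E

Answer: B E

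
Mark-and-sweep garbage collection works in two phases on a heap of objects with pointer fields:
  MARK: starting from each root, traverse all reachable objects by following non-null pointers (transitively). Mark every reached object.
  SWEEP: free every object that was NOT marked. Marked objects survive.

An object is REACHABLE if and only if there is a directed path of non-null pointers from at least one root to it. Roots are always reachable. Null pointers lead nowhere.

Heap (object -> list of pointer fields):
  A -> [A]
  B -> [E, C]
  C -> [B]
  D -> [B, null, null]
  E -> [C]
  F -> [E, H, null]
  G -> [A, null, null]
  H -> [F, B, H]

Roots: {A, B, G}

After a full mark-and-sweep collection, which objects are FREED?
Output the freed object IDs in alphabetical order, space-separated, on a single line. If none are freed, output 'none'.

Answer: D F H

Derivation:
Roots: A B G
Mark A: refs=A, marked=A
Mark B: refs=E C, marked=A B
Mark G: refs=A null null, marked=A B G
Mark E: refs=C, marked=A B E G
Mark C: refs=B, marked=A B C E G
Unmarked (collected): D F H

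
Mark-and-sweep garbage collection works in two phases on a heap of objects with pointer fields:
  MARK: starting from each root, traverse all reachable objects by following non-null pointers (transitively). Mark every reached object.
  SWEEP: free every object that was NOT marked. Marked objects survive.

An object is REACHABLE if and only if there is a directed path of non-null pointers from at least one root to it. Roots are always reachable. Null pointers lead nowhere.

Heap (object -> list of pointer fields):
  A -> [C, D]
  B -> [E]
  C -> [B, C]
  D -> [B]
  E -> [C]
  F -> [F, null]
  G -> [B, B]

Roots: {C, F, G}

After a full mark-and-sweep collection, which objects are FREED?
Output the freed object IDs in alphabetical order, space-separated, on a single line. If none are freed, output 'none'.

Roots: C F G
Mark C: refs=B C, marked=C
Mark F: refs=F null, marked=C F
Mark G: refs=B B, marked=C F G
Mark B: refs=E, marked=B C F G
Mark E: refs=C, marked=B C E F G
Unmarked (collected): A D

Answer: A D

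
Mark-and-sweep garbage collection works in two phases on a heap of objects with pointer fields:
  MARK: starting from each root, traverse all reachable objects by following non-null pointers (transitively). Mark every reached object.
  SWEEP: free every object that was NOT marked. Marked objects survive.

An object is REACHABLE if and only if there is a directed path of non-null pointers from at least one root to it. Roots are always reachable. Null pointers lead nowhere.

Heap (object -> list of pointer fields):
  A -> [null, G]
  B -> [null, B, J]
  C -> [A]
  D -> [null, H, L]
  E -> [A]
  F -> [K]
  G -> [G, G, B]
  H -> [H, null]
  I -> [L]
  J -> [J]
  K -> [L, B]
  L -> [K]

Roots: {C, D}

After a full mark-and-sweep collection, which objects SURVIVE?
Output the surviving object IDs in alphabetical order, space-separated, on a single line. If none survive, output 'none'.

Roots: C D
Mark C: refs=A, marked=C
Mark D: refs=null H L, marked=C D
Mark A: refs=null G, marked=A C D
Mark H: refs=H null, marked=A C D H
Mark L: refs=K, marked=A C D H L
Mark G: refs=G G B, marked=A C D G H L
Mark K: refs=L B, marked=A C D G H K L
Mark B: refs=null B J, marked=A B C D G H K L
Mark J: refs=J, marked=A B C D G H J K L
Unmarked (collected): E F I

Answer: A B C D G H J K L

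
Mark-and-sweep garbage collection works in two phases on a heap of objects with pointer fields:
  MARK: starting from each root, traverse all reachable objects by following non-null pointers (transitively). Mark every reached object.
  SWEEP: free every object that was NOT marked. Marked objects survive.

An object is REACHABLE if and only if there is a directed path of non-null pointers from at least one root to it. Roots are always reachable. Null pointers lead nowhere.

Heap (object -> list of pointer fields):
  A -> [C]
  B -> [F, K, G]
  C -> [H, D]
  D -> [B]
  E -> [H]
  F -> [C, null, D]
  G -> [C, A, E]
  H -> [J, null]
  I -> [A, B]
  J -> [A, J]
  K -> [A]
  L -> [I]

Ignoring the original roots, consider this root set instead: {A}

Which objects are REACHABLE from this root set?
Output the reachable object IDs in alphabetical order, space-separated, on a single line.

Roots: A
Mark A: refs=C, marked=A
Mark C: refs=H D, marked=A C
Mark H: refs=J null, marked=A C H
Mark D: refs=B, marked=A C D H
Mark J: refs=A J, marked=A C D H J
Mark B: refs=F K G, marked=A B C D H J
Mark F: refs=C null D, marked=A B C D F H J
Mark K: refs=A, marked=A B C D F H J K
Mark G: refs=C A E, marked=A B C D F G H J K
Mark E: refs=H, marked=A B C D E F G H J K
Unmarked (collected): I L

Answer: A B C D E F G H J K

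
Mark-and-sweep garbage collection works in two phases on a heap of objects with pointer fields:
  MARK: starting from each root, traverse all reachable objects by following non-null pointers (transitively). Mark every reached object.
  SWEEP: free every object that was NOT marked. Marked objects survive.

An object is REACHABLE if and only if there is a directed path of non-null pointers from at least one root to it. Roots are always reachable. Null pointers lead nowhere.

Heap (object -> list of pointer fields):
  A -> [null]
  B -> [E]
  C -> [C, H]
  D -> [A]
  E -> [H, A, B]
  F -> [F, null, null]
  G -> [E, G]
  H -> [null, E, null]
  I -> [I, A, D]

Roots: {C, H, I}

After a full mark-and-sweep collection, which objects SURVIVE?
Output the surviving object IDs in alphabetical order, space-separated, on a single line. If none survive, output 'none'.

Answer: A B C D E H I

Derivation:
Roots: C H I
Mark C: refs=C H, marked=C
Mark H: refs=null E null, marked=C H
Mark I: refs=I A D, marked=C H I
Mark E: refs=H A B, marked=C E H I
Mark A: refs=null, marked=A C E H I
Mark D: refs=A, marked=A C D E H I
Mark B: refs=E, marked=A B C D E H I
Unmarked (collected): F G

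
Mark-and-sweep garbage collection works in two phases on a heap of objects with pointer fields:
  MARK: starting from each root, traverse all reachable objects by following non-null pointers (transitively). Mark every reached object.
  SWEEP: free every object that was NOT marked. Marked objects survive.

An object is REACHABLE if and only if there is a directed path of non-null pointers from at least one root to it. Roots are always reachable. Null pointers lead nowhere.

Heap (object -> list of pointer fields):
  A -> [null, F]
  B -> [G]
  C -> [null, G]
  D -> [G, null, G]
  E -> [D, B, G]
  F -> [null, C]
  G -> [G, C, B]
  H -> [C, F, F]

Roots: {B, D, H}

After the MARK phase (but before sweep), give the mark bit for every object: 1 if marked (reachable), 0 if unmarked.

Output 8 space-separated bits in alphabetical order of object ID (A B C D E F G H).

Roots: B D H
Mark B: refs=G, marked=B
Mark D: refs=G null G, marked=B D
Mark H: refs=C F F, marked=B D H
Mark G: refs=G C B, marked=B D G H
Mark C: refs=null G, marked=B C D G H
Mark F: refs=null C, marked=B C D F G H
Unmarked (collected): A E

Answer: 0 1 1 1 0 1 1 1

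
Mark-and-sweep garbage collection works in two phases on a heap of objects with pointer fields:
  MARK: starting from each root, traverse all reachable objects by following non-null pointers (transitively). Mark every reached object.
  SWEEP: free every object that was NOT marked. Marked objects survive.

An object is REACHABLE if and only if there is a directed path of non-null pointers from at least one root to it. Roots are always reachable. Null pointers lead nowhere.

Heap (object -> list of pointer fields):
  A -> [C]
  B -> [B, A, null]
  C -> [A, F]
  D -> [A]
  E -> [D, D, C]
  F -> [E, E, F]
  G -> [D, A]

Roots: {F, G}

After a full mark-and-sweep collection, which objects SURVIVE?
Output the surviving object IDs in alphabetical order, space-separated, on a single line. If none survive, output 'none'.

Roots: F G
Mark F: refs=E E F, marked=F
Mark G: refs=D A, marked=F G
Mark E: refs=D D C, marked=E F G
Mark D: refs=A, marked=D E F G
Mark A: refs=C, marked=A D E F G
Mark C: refs=A F, marked=A C D E F G
Unmarked (collected): B

Answer: A C D E F G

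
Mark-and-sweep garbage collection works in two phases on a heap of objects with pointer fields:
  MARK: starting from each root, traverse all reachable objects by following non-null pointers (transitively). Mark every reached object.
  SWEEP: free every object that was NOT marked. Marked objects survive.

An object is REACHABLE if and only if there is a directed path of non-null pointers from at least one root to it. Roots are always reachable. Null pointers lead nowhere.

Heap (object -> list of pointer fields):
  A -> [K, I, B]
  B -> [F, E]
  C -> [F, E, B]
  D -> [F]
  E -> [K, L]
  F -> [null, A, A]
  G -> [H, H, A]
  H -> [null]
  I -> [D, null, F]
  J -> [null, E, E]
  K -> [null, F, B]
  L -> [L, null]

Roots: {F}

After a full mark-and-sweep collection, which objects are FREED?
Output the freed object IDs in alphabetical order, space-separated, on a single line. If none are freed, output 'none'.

Answer: C G H J

Derivation:
Roots: F
Mark F: refs=null A A, marked=F
Mark A: refs=K I B, marked=A F
Mark K: refs=null F B, marked=A F K
Mark I: refs=D null F, marked=A F I K
Mark B: refs=F E, marked=A B F I K
Mark D: refs=F, marked=A B D F I K
Mark E: refs=K L, marked=A B D E F I K
Mark L: refs=L null, marked=A B D E F I K L
Unmarked (collected): C G H J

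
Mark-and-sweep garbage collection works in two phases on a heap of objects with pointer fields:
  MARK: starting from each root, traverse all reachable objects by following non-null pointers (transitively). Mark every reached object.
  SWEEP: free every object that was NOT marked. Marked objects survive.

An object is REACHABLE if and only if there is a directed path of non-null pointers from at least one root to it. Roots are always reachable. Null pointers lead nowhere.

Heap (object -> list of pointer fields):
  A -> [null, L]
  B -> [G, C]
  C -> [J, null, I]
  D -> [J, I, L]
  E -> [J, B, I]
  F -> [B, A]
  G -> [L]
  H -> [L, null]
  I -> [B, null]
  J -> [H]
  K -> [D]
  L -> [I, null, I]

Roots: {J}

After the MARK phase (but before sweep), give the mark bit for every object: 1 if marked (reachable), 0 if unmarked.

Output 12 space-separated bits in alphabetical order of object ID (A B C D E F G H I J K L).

Answer: 0 1 1 0 0 0 1 1 1 1 0 1

Derivation:
Roots: J
Mark J: refs=H, marked=J
Mark H: refs=L null, marked=H J
Mark L: refs=I null I, marked=H J L
Mark I: refs=B null, marked=H I J L
Mark B: refs=G C, marked=B H I J L
Mark G: refs=L, marked=B G H I J L
Mark C: refs=J null I, marked=B C G H I J L
Unmarked (collected): A D E F K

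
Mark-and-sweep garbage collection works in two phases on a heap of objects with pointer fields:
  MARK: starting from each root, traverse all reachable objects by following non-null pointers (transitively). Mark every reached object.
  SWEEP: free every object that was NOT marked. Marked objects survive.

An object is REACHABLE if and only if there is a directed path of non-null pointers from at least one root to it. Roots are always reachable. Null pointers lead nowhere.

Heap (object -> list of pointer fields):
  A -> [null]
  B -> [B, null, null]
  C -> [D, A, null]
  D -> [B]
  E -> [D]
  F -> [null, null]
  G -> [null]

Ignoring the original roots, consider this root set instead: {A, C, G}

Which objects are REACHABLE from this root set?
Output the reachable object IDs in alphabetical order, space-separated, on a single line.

Roots: A C G
Mark A: refs=null, marked=A
Mark C: refs=D A null, marked=A C
Mark G: refs=null, marked=A C G
Mark D: refs=B, marked=A C D G
Mark B: refs=B null null, marked=A B C D G
Unmarked (collected): E F

Answer: A B C D G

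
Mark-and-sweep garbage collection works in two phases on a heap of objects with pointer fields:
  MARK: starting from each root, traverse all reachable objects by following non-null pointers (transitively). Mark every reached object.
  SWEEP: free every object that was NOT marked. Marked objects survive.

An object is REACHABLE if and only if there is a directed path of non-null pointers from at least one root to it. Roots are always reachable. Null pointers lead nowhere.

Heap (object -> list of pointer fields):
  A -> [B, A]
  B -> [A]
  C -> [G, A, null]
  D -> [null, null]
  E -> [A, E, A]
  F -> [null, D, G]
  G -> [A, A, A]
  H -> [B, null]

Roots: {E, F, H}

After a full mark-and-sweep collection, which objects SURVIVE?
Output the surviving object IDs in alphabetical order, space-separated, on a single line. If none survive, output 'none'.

Roots: E F H
Mark E: refs=A E A, marked=E
Mark F: refs=null D G, marked=E F
Mark H: refs=B null, marked=E F H
Mark A: refs=B A, marked=A E F H
Mark D: refs=null null, marked=A D E F H
Mark G: refs=A A A, marked=A D E F G H
Mark B: refs=A, marked=A B D E F G H
Unmarked (collected): C

Answer: A B D E F G H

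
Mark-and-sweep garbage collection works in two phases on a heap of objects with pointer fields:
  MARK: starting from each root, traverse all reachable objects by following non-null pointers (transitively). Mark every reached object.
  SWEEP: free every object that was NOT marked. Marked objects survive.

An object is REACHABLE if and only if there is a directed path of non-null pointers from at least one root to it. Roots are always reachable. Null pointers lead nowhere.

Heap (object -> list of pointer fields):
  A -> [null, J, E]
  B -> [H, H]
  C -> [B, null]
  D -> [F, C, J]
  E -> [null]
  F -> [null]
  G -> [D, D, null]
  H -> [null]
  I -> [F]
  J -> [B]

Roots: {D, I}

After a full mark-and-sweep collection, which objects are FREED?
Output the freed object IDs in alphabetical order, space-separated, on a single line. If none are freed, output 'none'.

Answer: A E G

Derivation:
Roots: D I
Mark D: refs=F C J, marked=D
Mark I: refs=F, marked=D I
Mark F: refs=null, marked=D F I
Mark C: refs=B null, marked=C D F I
Mark J: refs=B, marked=C D F I J
Mark B: refs=H H, marked=B C D F I J
Mark H: refs=null, marked=B C D F H I J
Unmarked (collected): A E G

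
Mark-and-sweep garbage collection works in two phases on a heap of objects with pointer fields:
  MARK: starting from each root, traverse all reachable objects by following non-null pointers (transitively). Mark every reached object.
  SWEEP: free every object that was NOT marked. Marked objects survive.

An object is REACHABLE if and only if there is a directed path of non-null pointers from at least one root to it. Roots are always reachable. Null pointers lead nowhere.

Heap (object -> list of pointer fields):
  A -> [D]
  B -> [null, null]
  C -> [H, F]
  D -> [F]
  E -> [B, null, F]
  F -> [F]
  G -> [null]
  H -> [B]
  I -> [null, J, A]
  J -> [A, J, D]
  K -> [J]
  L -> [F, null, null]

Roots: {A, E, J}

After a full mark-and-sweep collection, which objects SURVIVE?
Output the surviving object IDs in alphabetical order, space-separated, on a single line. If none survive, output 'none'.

Answer: A B D E F J

Derivation:
Roots: A E J
Mark A: refs=D, marked=A
Mark E: refs=B null F, marked=A E
Mark J: refs=A J D, marked=A E J
Mark D: refs=F, marked=A D E J
Mark B: refs=null null, marked=A B D E J
Mark F: refs=F, marked=A B D E F J
Unmarked (collected): C G H I K L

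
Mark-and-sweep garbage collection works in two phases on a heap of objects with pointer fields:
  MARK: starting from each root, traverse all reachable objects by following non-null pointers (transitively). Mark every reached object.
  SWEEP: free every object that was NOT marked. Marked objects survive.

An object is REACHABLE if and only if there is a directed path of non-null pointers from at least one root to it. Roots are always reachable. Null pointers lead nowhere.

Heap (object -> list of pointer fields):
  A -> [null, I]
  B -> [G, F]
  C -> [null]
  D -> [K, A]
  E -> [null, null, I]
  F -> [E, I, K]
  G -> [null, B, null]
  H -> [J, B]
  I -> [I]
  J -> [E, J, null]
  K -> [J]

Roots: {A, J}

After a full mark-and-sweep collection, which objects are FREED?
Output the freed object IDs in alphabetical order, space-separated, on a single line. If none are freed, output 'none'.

Answer: B C D F G H K

Derivation:
Roots: A J
Mark A: refs=null I, marked=A
Mark J: refs=E J null, marked=A J
Mark I: refs=I, marked=A I J
Mark E: refs=null null I, marked=A E I J
Unmarked (collected): B C D F G H K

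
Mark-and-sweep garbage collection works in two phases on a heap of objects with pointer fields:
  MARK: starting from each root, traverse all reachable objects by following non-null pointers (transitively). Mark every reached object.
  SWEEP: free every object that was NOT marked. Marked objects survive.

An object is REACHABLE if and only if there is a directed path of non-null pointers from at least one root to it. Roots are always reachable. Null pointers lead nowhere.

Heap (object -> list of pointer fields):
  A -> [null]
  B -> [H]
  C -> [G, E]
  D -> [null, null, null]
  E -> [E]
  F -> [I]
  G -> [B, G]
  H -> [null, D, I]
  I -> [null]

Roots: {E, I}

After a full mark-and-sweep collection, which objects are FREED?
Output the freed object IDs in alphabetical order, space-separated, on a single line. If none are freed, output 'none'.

Roots: E I
Mark E: refs=E, marked=E
Mark I: refs=null, marked=E I
Unmarked (collected): A B C D F G H

Answer: A B C D F G H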